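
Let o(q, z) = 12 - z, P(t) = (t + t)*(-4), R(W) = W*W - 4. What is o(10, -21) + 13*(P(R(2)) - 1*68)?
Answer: -851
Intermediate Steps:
R(W) = -4 + W² (R(W) = W² - 4 = -4 + W²)
P(t) = -8*t (P(t) = (2*t)*(-4) = -8*t)
o(10, -21) + 13*(P(R(2)) - 1*68) = (12 - 1*(-21)) + 13*(-8*(-4 + 2²) - 1*68) = (12 + 21) + 13*(-8*(-4 + 4) - 68) = 33 + 13*(-8*0 - 68) = 33 + 13*(0 - 68) = 33 + 13*(-68) = 33 - 884 = -851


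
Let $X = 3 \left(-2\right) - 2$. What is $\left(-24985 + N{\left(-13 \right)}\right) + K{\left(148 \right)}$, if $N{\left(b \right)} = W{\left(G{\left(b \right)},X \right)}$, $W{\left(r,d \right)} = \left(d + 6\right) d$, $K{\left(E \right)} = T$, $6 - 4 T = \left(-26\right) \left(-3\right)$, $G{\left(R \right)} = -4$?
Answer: $-24987$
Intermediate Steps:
$T = -18$ ($T = \frac{3}{2} - \frac{\left(-26\right) \left(-3\right)}{4} = \frac{3}{2} - \frac{39}{2} = -18$)
$K{\left(E \right)} = -18$
$X = -8$ ($X = -6 - 2 = -8$)
$W{\left(r,d \right)} = d \left(6 + d\right)$ ($W{\left(r,d \right)} = \left(6 + d\right) d = d \left(6 + d\right)$)
$N{\left(b \right)} = 16$ ($N{\left(b \right)} = - 8 \left(6 - 8\right) = \left(-8\right) \left(-2\right) = 16$)
$\left(-24985 + N{\left(-13 \right)}\right) + K{\left(148 \right)} = \left(-24985 + 16\right) - 18 = -24969 - 18 = -24987$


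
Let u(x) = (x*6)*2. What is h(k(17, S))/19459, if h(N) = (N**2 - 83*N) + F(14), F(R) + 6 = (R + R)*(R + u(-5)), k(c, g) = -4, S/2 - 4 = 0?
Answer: -86/1769 ≈ -0.048615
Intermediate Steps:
S = 8 (S = 8 + 2*0 = 8 + 0 = 8)
u(x) = 12*x (u(x) = (6*x)*2 = 12*x)
F(R) = -6 + 2*R*(-60 + R) (F(R) = -6 + (R + R)*(R + 12*(-5)) = -6 + (2*R)*(R - 60) = -6 + (2*R)*(-60 + R) = -6 + 2*R*(-60 + R))
h(N) = -1294 + N**2 - 83*N (h(N) = (N**2 - 83*N) + (-6 - 120*14 + 2*14**2) = (N**2 - 83*N) + (-6 - 1680 + 2*196) = (N**2 - 83*N) + (-6 - 1680 + 392) = (N**2 - 83*N) - 1294 = -1294 + N**2 - 83*N)
h(k(17, S))/19459 = (-1294 + (-4)**2 - 83*(-4))/19459 = (-1294 + 16 + 332)*(1/19459) = -946*1/19459 = -86/1769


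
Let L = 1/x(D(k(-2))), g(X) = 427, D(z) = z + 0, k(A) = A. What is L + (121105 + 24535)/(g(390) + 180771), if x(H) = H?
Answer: 55041/181198 ≈ 0.30376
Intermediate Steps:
D(z) = z
L = -½ (L = 1/(-2) = -½ ≈ -0.50000)
L + (121105 + 24535)/(g(390) + 180771) = -½ + (121105 + 24535)/(427 + 180771) = -½ + 145640/181198 = -½ + 145640*(1/181198) = -½ + 72820/90599 = 55041/181198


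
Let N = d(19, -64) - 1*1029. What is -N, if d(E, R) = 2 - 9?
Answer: 1036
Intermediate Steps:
d(E, R) = -7
N = -1036 (N = -7 - 1*1029 = -7 - 1029 = -1036)
-N = -1*(-1036) = 1036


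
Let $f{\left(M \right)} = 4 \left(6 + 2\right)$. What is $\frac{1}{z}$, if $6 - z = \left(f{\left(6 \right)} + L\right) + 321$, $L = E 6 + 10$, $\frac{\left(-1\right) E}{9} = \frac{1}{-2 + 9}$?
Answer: $- \frac{7}{2445} \approx -0.002863$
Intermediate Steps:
$f{\left(M \right)} = 32$ ($f{\left(M \right)} = 4 \cdot 8 = 32$)
$E = - \frac{9}{7}$ ($E = - \frac{9}{-2 + 9} = - \frac{9}{7} \approx -1.2857$)
$L = \frac{16}{7}$ ($L = \left(- \frac{9}{7}\right) 6 + 10 = - \frac{54}{7} + 10 = \frac{16}{7} \approx 2.2857$)
$z = - \frac{2445}{7}$ ($z = 6 - \left(\left(32 + \frac{16}{7}\right) + 321\right) = 6 - \left(\frac{240}{7} + 321\right) = 6 - \frac{2487}{7} = - \frac{2445}{7} \approx -349.29$)
$\frac{1}{z} = \frac{1}{- \frac{2445}{7}} = - \frac{7}{2445}$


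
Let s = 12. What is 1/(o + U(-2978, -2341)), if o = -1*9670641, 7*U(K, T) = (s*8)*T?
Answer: -7/67919223 ≈ -1.0306e-7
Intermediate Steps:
U(K, T) = 96*T/7 (U(K, T) = ((12*8)*T)/7 = (96*T)/7 = 96*T/7)
o = -9670641
1/(o + U(-2978, -2341)) = 1/(-9670641 + (96/7)*(-2341)) = 1/(-9670641 - 224736/7) = 1/(-67919223/7) = -7/67919223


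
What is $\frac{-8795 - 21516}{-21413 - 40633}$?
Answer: $\frac{30311}{62046} \approx 0.48852$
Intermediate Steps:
$\frac{-8795 - 21516}{-21413 - 40633} = - \frac{30311}{-62046} = \left(-30311\right) \left(- \frac{1}{62046}\right) = \frac{30311}{62046}$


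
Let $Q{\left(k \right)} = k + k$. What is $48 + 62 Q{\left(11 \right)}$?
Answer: $1412$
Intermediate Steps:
$Q{\left(k \right)} = 2 k$
$48 + 62 Q{\left(11 \right)} = 48 + 62 \cdot 2 \cdot 11 = 48 + 62 \cdot 22 = 48 + 1364 = 1412$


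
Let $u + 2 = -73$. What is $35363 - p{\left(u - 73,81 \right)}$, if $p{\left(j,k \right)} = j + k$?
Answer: $35430$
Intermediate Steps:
$u = -75$ ($u = -2 - 73 = -75$)
$35363 - p{\left(u - 73,81 \right)} = 35363 - \left(\left(-75 - 73\right) + 81\right) = 35363 - \left(-148 + 81\right) = 35363 - -67 = 35363 + 67 = 35430$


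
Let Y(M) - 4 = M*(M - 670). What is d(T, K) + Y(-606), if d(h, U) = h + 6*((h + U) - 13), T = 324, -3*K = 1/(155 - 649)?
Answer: 191536151/247 ≈ 7.7545e+5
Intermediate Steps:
K = 1/1482 (K = -1/(3*(155 - 649)) = -⅓/(-494) = -⅓*(-1/494) = 1/1482 ≈ 0.00067476)
Y(M) = 4 + M*(-670 + M) (Y(M) = 4 + M*(M - 670) = 4 + M*(-670 + M))
d(h, U) = -78 + 6*U + 7*h (d(h, U) = h + 6*((U + h) - 13) = h + 6*(-13 + U + h) = h + (-78 + 6*U + 6*h) = -78 + 6*U + 7*h)
d(T, K) + Y(-606) = (-78 + 6*(1/1482) + 7*324) + (4 + (-606)² - 670*(-606)) = (-78 + 1/247 + 2268) + (4 + 367236 + 406020) = 540931/247 + 773260 = 191536151/247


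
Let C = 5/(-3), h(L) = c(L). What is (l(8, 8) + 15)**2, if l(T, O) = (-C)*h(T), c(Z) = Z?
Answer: 7225/9 ≈ 802.78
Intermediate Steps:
h(L) = L
C = -5/3 (C = 5*(-1/3) = -5/3 ≈ -1.6667)
l(T, O) = 5*T/3 (l(T, O) = (-1*(-5/3))*T = 5*T/3)
(l(8, 8) + 15)**2 = ((5/3)*8 + 15)**2 = (40/3 + 15)**2 = (85/3)**2 = 7225/9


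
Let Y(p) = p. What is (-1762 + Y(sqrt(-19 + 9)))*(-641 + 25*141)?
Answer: -5081608 + 2884*I*sqrt(10) ≈ -5.0816e+6 + 9120.0*I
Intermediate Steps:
(-1762 + Y(sqrt(-19 + 9)))*(-641 + 25*141) = (-1762 + sqrt(-19 + 9))*(-641 + 25*141) = (-1762 + sqrt(-10))*(-641 + 3525) = (-1762 + I*sqrt(10))*2884 = -5081608 + 2884*I*sqrt(10)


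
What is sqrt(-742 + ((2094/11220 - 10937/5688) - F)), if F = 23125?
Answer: I*sqrt(18752938132231270)/886380 ≈ 154.5*I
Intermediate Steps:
sqrt(-742 + ((2094/11220 - 10937/5688) - F)) = sqrt(-742 + ((2094/11220 - 10937/5688) - 1*23125)) = sqrt(-742 + ((2094*(1/11220) - 10937*1/5688) - 23125)) = sqrt(-742 + ((349/1870 - 10937/5688) - 23125)) = sqrt(-742 + (-9233539/5318280 - 23125)) = sqrt(-742 - 122994458539/5318280) = sqrt(-126940622299/5318280) = I*sqrt(18752938132231270)/886380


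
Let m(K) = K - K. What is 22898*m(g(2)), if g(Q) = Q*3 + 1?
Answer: 0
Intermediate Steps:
g(Q) = 1 + 3*Q (g(Q) = 3*Q + 1 = 1 + 3*Q)
m(K) = 0
22898*m(g(2)) = 22898*0 = 0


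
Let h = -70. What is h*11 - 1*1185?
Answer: -1955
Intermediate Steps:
h*11 - 1*1185 = -70*11 - 1*1185 = -770 - 1185 = -1955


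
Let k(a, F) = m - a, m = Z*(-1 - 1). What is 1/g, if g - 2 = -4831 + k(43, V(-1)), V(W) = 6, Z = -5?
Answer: -1/4862 ≈ -0.00020568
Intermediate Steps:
m = 10 (m = -5*(-1 - 1) = -5*(-2) = 10)
k(a, F) = 10 - a
g = -4862 (g = 2 + (-4831 + (10 - 1*43)) = 2 + (-4831 + (10 - 43)) = 2 + (-4831 - 33) = 2 - 4864 = -4862)
1/g = 1/(-4862) = -1/4862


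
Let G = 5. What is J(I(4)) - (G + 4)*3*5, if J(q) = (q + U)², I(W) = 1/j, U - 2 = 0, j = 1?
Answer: -126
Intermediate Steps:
U = 2 (U = 2 + 0 = 2)
I(W) = 1 (I(W) = 1/1 = 1)
J(q) = (2 + q)² (J(q) = (q + 2)² = (2 + q)²)
J(I(4)) - (G + 4)*3*5 = (2 + 1)² - (5 + 4)*3*5 = 3² - 9*3*5 = 9 - 27*5 = 9 - 1*135 = 9 - 135 = -126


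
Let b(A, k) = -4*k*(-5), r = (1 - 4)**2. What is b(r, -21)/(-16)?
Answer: 105/4 ≈ 26.250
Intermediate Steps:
r = 9 (r = (-3)**2 = 9)
b(A, k) = 20*k
b(r, -21)/(-16) = (20*(-21))/(-16) = -1/16*(-420) = 105/4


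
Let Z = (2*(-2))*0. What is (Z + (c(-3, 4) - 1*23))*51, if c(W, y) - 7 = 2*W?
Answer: -1122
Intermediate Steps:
c(W, y) = 7 + 2*W
Z = 0 (Z = -4*0 = 0)
(Z + (c(-3, 4) - 1*23))*51 = (0 + ((7 + 2*(-3)) - 1*23))*51 = (0 + ((7 - 6) - 23))*51 = (0 + (1 - 23))*51 = (0 - 22)*51 = -22*51 = -1122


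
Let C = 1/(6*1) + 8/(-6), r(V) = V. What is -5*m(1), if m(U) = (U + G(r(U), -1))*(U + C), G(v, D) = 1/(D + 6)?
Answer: 1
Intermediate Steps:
C = -7/6 (C = 1/6 + 8*(-1/6) = 1*(1/6) - 4/3 = 1/6 - 4/3 = -7/6 ≈ -1.1667)
G(v, D) = 1/(6 + D)
m(U) = (-7/6 + U)*(1/5 + U) (m(U) = (U + 1/(6 - 1))*(U - 7/6) = (U + 1/5)*(-7/6 + U) = (1/5 + U)*(-7/6 + U) = (-7/6 + U)*(1/5 + U))
-5*m(1) = -5*(-7/30 + 1**2 - 29/30*1) = -5*(-7/30 + 1 - 29/30) = -5*(-1/5) = 1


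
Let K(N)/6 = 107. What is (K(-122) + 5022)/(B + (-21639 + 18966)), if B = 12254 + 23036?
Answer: 5664/32617 ≈ 0.17365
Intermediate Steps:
K(N) = 642 (K(N) = 6*107 = 642)
B = 35290
(K(-122) + 5022)/(B + (-21639 + 18966)) = (642 + 5022)/(35290 + (-21639 + 18966)) = 5664/(35290 - 2673) = 5664/32617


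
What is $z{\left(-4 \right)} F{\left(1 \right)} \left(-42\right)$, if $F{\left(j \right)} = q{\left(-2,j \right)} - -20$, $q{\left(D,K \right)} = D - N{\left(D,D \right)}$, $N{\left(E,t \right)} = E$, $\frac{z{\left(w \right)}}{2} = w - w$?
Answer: $0$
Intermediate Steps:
$z{\left(w \right)} = 0$ ($z{\left(w \right)} = 2 \left(w - w\right) = 2 \cdot 0 = 0$)
$q{\left(D,K \right)} = 0$ ($q{\left(D,K \right)} = D - D = 0$)
$F{\left(j \right)} = 20$ ($F{\left(j \right)} = 0 - -20 = 0 + 20 = 20$)
$z{\left(-4 \right)} F{\left(1 \right)} \left(-42\right) = 0 \cdot 20 \left(-42\right) = 0 \left(-42\right) = 0$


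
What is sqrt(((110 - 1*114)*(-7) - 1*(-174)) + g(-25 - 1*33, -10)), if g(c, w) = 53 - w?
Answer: sqrt(265) ≈ 16.279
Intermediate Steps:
sqrt(((110 - 1*114)*(-7) - 1*(-174)) + g(-25 - 1*33, -10)) = sqrt(((110 - 1*114)*(-7) - 1*(-174)) + (53 - 1*(-10))) = sqrt(((110 - 114)*(-7) + 174) + (53 + 10)) = sqrt((-4*(-7) + 174) + 63) = sqrt((28 + 174) + 63) = sqrt(202 + 63) = sqrt(265)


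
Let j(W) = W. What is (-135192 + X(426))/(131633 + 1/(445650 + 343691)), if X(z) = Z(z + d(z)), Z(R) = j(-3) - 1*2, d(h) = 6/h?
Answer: -106716535177/103903323854 ≈ -1.0271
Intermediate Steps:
Z(R) = -5 (Z(R) = -3 - 1*2 = -3 - 2 = -5)
X(z) = -5
(-135192 + X(426))/(131633 + 1/(445650 + 343691)) = (-135192 - 5)/(131633 + 1/(445650 + 343691)) = -135197/(131633 + 1/789341) = -135197/103903323854/789341 = -135197*789341/103903323854 = -106716535177/103903323854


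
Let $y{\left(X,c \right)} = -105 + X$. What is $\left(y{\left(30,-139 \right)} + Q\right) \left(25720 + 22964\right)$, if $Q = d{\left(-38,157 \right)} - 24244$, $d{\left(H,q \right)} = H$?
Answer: $-1185796188$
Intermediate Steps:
$Q = -24282$ ($Q = -38 - 24244 = -24282$)
$\left(y{\left(30,-139 \right)} + Q\right) \left(25720 + 22964\right) = \left(\left(-105 + 30\right) - 24282\right) \left(25720 + 22964\right) = \left(-75 - 24282\right) 48684 = \left(-24357\right) 48684 = -1185796188$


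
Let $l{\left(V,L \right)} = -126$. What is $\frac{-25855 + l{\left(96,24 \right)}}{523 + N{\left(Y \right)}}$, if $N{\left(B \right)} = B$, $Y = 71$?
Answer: $- \frac{25981}{594} \approx -43.739$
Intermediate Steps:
$\frac{-25855 + l{\left(96,24 \right)}}{523 + N{\left(Y \right)}} = \frac{-25855 - 126}{523 + 71} = - \frac{25981}{594}$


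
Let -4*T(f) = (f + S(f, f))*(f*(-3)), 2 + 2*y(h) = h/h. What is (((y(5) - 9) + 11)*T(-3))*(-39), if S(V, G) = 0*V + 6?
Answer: 3159/8 ≈ 394.88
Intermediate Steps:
S(V, G) = 6 (S(V, G) = 0 + 6 = 6)
y(h) = -1/2 (y(h) = -1 + (h/h)/2 = -1 + (1/2)*1 = -1 + 1/2 = -1/2)
T(f) = 3*f*(6 + f)/4 (T(f) = -(f + 6)*f*(-3)/4 = -(6 + f)*(-3*f)/4 = -(-3)*f*(6 + f)/4 = 3*f*(6 + f)/4)
(((y(5) - 9) + 11)*T(-3))*(-39) = (((-1/2 - 9) + 11)*((3/4)*(-3)*(6 - 3)))*(-39) = ((-19/2 + 11)*((3/4)*(-3)*3))*(-39) = ((3/2)*(-27/4))*(-39) = -81/8*(-39) = 3159/8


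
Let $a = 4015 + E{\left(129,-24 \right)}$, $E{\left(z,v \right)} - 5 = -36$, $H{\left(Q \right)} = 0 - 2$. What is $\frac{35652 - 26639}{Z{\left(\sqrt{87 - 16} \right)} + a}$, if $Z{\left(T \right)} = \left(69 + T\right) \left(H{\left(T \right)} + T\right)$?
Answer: $\frac{35303921}{15024170} - \frac{603871 \sqrt{71}}{15024170} \approx 2.0111$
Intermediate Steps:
$H{\left(Q \right)} = -2$ ($H{\left(Q \right)} = 0 - 2 = -2$)
$E{\left(z,v \right)} = -31$ ($E{\left(z,v \right)} = 5 - 36 = -31$)
$a = 3984$ ($a = 4015 - 31 = 3984$)
$Z{\left(T \right)} = \left(-2 + T\right) \left(69 + T\right)$ ($Z{\left(T \right)} = \left(69 + T\right) \left(-2 + T\right) = \left(-2 + T\right) \left(69 + T\right)$)
$\frac{35652 - 26639}{Z{\left(\sqrt{87 - 16} \right)} + a} = \frac{35652 - 26639}{\left(-138 + \left(\sqrt{87 - 16}\right)^{2} + 67 \sqrt{87 - 16}\right) + 3984} = \frac{9013}{\left(-138 + \left(\sqrt{71}\right)^{2} + 67 \sqrt{71}\right) + 3984} = \frac{9013}{\left(-138 + 71 + 67 \sqrt{71}\right) + 3984} = \frac{9013}{\left(-67 + 67 \sqrt{71}\right) + 3984} = \frac{9013}{3917 + 67 \sqrt{71}}$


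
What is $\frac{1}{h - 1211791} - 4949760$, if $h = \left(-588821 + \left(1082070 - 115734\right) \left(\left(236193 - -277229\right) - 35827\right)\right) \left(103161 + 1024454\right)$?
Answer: $- \frac{2575919949731746691197439}{520413100783017094} \approx -4.9498 \cdot 10^{6}$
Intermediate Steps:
$h = 520413100784228885$ ($h = \left(-588821 + 966336 \left(\left(236193 + 277229\right) - 35827\right)\right) 1127615 = \left(-588821 + 966336 \left(513422 - 35827\right)\right) 1127615 = \left(-588821 + 966336 \cdot 477595\right) 1127615 = \left(-588821 + 461517241920\right) 1127615 = 461516653099 \cdot 1127615 = 520413100784228885$)
$\frac{1}{h - 1211791} - 4949760 = \frac{1}{520413100784228885 - 1211791} - 4949760 = \frac{1}{520413100783017094} - 4949760 = - \frac{2575919949731746691197439}{520413100783017094}$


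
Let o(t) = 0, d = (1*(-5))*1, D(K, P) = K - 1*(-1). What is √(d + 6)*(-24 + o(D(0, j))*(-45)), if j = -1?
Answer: -24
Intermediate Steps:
D(K, P) = 1 + K (D(K, P) = K + 1 = 1 + K)
d = -5 (d = -5*1 = -5)
√(d + 6)*(-24 + o(D(0, j))*(-45)) = √(-5 + 6)*(-24 + 0*(-45)) = √1*(-24 + 0) = 1*(-24) = -24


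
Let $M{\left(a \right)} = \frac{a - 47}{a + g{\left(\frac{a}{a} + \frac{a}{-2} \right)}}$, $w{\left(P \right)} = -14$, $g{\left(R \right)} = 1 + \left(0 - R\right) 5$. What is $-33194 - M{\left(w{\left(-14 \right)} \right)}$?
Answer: $- \frac{1759343}{53} \approx -33195.0$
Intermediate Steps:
$g{\left(R \right)} = 1 - 5 R$ ($g{\left(R \right)} = 1 + - R 5 = 1 - 5 R$)
$M{\left(a \right)} = \frac{-47 + a}{-4 + \frac{7 a}{2}}$ ($M{\left(a \right)} = \frac{a - 47}{a - \left(-1 + 5 \left(\frac{a}{a} + \frac{a}{-2}\right)\right)} = \frac{-47 + a}{a - \left(-1 + 5 \left(1 + a \left(- \frac{1}{2}\right)\right)\right)} = \frac{-47 + a}{a - \left(-1 + 5 \left(1 - \frac{a}{2}\right)\right)} = \frac{-47 + a}{a + \left(1 + \left(-5 + \frac{5 a}{2}\right)\right)} = \frac{-47 + a}{a + \left(-4 + \frac{5 a}{2}\right)} = \frac{-47 + a}{-4 + \frac{7 a}{2}}$)
$-33194 - M{\left(w{\left(-14 \right)} \right)} = -33194 - \frac{2 \left(-47 - 14\right)}{-8 + 7 \left(-14\right)} = -33194 - 2 \frac{1}{-8 - 98} \left(-61\right) = -33194 - 2 \frac{1}{-106} \left(-61\right) = -33194 - 2 \left(- \frac{1}{106}\right) \left(-61\right) = -33194 - \frac{61}{53} = - \frac{1759343}{53}$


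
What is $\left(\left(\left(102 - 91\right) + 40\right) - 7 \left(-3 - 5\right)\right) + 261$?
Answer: $368$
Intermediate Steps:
$\left(\left(\left(102 - 91\right) + 40\right) - 7 \left(-3 - 5\right)\right) + 261 = \left(\left(11 + 40\right) - -56\right) + 261 = \left(51 + 56\right) + 261 = 107 + 261 = 368$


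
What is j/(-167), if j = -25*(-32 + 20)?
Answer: -300/167 ≈ -1.7964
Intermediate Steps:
j = 300 (j = -25*(-12) = 300)
j/(-167) = 300/(-167) = 300*(-1/167) = -300/167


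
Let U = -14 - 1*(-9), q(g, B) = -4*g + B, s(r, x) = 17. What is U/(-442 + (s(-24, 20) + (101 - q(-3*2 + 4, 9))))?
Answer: 5/341 ≈ 0.014663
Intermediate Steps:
q(g, B) = B - 4*g
U = -5 (U = -14 + 9 = -5)
U/(-442 + (s(-24, 20) + (101 - q(-3*2 + 4, 9)))) = -5/(-442 + (17 + (101 - (9 - 4*(-3*2 + 4))))) = -5/(-442 + (17 + (101 - (9 - 4*(-6 + 4))))) = -5/(-442 + (17 + (101 - (9 - 4*(-2))))) = -5/(-442 + (17 + (101 - (9 + 8)))) = -5/(-442 + (17 + (101 - 1*17))) = -5/(-442 + (17 + (101 - 17))) = -5/(-442 + (17 + 84)) = -5/(-442 + 101) = -5/(-341) = -5*(-1/341) = 5/341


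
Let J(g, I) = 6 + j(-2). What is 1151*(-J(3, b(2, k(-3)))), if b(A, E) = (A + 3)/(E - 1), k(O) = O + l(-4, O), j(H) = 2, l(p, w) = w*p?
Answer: -9208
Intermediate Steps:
l(p, w) = p*w
k(O) = -3*O (k(O) = O - 4*O = -3*O)
b(A, E) = (3 + A)/(-1 + E)
J(g, I) = 8 (J(g, I) = 6 + 2 = 8)
1151*(-J(3, b(2, k(-3)))) = 1151*(-1*8) = 1151*(-8) = -9208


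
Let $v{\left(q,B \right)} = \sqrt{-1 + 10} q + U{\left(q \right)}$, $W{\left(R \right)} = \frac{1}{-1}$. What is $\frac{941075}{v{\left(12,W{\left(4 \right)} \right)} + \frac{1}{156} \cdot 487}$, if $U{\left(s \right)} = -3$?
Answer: $\frac{29361540}{1127} \approx 26053.0$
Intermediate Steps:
$W{\left(R \right)} = -1$
$v{\left(q,B \right)} = -3 + 3 q$ ($v{\left(q,B \right)} = \sqrt{-1 + 10} q - 3 = \sqrt{9} q - 3 = 3 q - 3 = -3 + 3 q$)
$\frac{941075}{v{\left(12,W{\left(4 \right)} \right)} + \frac{1}{156} \cdot 487} = \frac{941075}{\left(-3 + 3 \cdot 12\right) + \frac{1}{156} \cdot 487} = \frac{941075}{\left(-3 + 36\right) + \frac{1}{156} \cdot 487} = \frac{941075}{33 + \frac{487}{156}} = \frac{941075}{\frac{5635}{156}} = 941075 \cdot \frac{156}{5635} = \frac{29361540}{1127}$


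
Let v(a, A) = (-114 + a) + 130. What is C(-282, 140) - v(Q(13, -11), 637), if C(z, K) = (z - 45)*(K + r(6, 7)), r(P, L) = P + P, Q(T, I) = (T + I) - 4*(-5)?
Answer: -49742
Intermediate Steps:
Q(T, I) = 20 + I + T (Q(T, I) = (I + T) + 20 = 20 + I + T)
r(P, L) = 2*P
C(z, K) = (-45 + z)*(12 + K) (C(z, K) = (z - 45)*(K + 2*6) = (-45 + z)*(K + 12) = (-45 + z)*(12 + K))
v(a, A) = 16 + a
C(-282, 140) - v(Q(13, -11), 637) = (-540 - 45*140 + 12*(-282) + 140*(-282)) - (16 + (20 - 11 + 13)) = (-540 - 6300 - 3384 - 39480) - (16 + 22) = -49704 - 1*38 = -49704 - 38 = -49742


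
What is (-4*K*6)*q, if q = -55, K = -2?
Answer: -2640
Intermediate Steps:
(-4*K*6)*q = (-4*(-2)*6)*(-55) = (8*6)*(-55) = 48*(-55) = -2640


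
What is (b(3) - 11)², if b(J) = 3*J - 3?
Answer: 25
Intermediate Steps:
b(J) = -3 + 3*J
(b(3) - 11)² = ((-3 + 3*3) - 11)² = ((-3 + 9) - 11)² = (6 - 11)² = (-5)² = 25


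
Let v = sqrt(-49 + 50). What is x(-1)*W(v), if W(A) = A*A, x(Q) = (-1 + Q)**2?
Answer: 4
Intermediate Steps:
v = 1 (v = sqrt(1) = 1)
W(A) = A**2
x(-1)*W(v) = (-1 - 1)**2*1**2 = (-2)**2*1 = 4*1 = 4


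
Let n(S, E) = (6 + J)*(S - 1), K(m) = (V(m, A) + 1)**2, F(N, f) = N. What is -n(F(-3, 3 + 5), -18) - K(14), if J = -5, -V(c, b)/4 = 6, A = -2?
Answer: -525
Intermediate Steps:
V(c, b) = -24 (V(c, b) = -4*6 = -24)
K(m) = 529 (K(m) = (-24 + 1)**2 = (-23)**2 = 529)
n(S, E) = -1 + S (n(S, E) = (6 - 5)*(S - 1) = 1*(-1 + S) = -1 + S)
-n(F(-3, 3 + 5), -18) - K(14) = -(-1 - 3) - 1*529 = -1*(-4) - 529 = 4 - 529 = -525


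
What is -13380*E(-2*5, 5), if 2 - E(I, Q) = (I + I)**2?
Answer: 5325240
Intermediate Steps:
E(I, Q) = 2 - 4*I**2 (E(I, Q) = 2 - (I + I)**2 = 2 - (2*I)**2 = 2 - 4*I**2)
-13380*E(-2*5, 5) = -13380*(2 - 4*(-2*5)**2) = -13380*(2 - 4*(-10)**2) = -13380*(2 - 4*100) = -13380*(2 - 400) = -13380*(-398) = 5325240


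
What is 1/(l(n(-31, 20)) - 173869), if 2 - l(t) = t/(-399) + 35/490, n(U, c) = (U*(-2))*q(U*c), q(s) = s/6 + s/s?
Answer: -2394/416275837 ≈ -5.7510e-6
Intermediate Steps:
q(s) = 1 + s/6 (q(s) = s*(⅙) + 1 = s/6 + 1 = 1 + s/6)
n(U, c) = -2*U*(1 + U*c/6) (n(U, c) = (U*(-2))*(1 + (U*c)/6) = (-2*U)*(1 + U*c/6) = -2*U*(1 + U*c/6))
l(t) = 27/14 + t/399 (l(t) = 2 - (t/(-399) + 35/490) = 2 - (t*(-1/399) + 35*(1/490)) = 2 - (-t/399 + 1/14) = 2 - (1/14 - t/399) = 2 + (-1/14 + t/399) = 27/14 + t/399)
1/(l(n(-31, 20)) - 173869) = 1/((27/14 + (-⅓*(-31)*(6 - 31*20))/399) - 173869) = 1/((27/14 + (-⅓*(-31)*(6 - 620))/399) - 173869) = 1/((27/14 + (-⅓*(-31)*(-614))/399) - 173869) = 1/((27/14 + (1/399)*(-19034/3)) - 173869) = 1/((27/14 - 19034/1197) - 173869) = 1/(-33451/2394 - 173869) = 1/(-416275837/2394) = -2394/416275837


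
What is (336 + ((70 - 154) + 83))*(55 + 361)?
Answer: 139360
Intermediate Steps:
(336 + ((70 - 154) + 83))*(55 + 361) = (336 + (-84 + 83))*416 = (336 - 1)*416 = 335*416 = 139360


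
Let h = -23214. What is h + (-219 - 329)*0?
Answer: -23214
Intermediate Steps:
h + (-219 - 329)*0 = -23214 + (-219 - 329)*0 = -23214 - 548*0 = -23214 + 0 = -23214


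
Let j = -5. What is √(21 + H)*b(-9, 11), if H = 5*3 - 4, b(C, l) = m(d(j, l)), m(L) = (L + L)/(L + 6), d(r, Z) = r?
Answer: -40*√2 ≈ -56.569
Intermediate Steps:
m(L) = 2*L/(6 + L) (m(L) = (2*L)/(6 + L) = 2*L/(6 + L))
b(C, l) = -10 (b(C, l) = 2*(-5)/(6 - 5) = 2*(-5)/1 = 2*(-5)*1 = -10)
H = 11 (H = 15 - 4 = 11)
√(21 + H)*b(-9, 11) = √(21 + 11)*(-10) = √32*(-10) = (4*√2)*(-10) = -40*√2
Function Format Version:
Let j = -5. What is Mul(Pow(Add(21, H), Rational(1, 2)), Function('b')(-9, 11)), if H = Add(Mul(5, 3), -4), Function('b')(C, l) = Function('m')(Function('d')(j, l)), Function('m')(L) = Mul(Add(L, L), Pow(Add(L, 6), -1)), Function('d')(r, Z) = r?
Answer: Mul(-40, Pow(2, Rational(1, 2))) ≈ -56.569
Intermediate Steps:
Function('m')(L) = Mul(2, L, Pow(Add(6, L), -1)) (Function('m')(L) = Mul(Mul(2, L), Pow(Add(6, L), -1)) = Mul(2, L, Pow(Add(6, L), -1)))
Function('b')(C, l) = -10 (Function('b')(C, l) = Mul(2, -5, Pow(Add(6, -5), -1)) = Mul(2, -5, Pow(1, -1)) = Mul(2, -5, 1) = -10)
H = 11 (H = Add(15, -4) = 11)
Mul(Pow(Add(21, H), Rational(1, 2)), Function('b')(-9, 11)) = Mul(Pow(Add(21, 11), Rational(1, 2)), -10) = Mul(Pow(32, Rational(1, 2)), -10) = Mul(Mul(4, Pow(2, Rational(1, 2))), -10) = Mul(-40, Pow(2, Rational(1, 2)))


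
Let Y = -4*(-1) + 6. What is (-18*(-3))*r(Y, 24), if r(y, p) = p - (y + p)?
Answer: -540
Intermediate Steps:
Y = 10 (Y = 4 + 6 = 10)
r(y, p) = -y (r(y, p) = p - (p + y) = p + (-p - y) = -y)
(-18*(-3))*r(Y, 24) = (-18*(-3))*(-1*10) = 54*(-10) = -540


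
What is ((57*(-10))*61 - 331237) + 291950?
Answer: -74057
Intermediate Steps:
((57*(-10))*61 - 331237) + 291950 = (-570*61 - 331237) + 291950 = (-34770 - 331237) + 291950 = -366007 + 291950 = -74057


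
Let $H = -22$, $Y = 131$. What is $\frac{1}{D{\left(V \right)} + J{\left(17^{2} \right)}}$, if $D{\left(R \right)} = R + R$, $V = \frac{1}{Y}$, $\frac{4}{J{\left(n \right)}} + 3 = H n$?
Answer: $\frac{833291}{12198} \approx 68.314$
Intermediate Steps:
$J{\left(n \right)} = \frac{4}{-3 - 22 n}$
$V = \frac{1}{131} \approx 0.0076336$
$D{\left(R \right)} = 2 R$
$\frac{1}{D{\left(V \right)} + J{\left(17^{2} \right)}} = \frac{1}{2 \cdot \frac{1}{131} - \frac{4}{3 + 22 \cdot 17^{2}}} = \frac{1}{\frac{2}{131} - \frac{4}{3 + 22 \cdot 289}} = \frac{1}{\frac{2}{131} - \frac{4}{3 + 6358}} = \frac{1}{\frac{2}{131} - \frac{4}{6361}} = \frac{1}{\frac{12198}{833291}} = \frac{833291}{12198}$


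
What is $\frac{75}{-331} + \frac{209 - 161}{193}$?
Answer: $\frac{1413}{63883} \approx 0.022119$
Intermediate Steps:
$\frac{75}{-331} + \frac{209 - 161}{193} = 75 \left(- \frac{1}{331}\right) + \left(209 - 161\right) \frac{1}{193} = - \frac{75}{331} + 48 \cdot \frac{1}{193} = - \frac{75}{331} + \frac{48}{193} = \frac{1413}{63883}$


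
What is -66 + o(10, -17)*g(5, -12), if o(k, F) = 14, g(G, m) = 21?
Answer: 228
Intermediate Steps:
-66 + o(10, -17)*g(5, -12) = -66 + 14*21 = -66 + 294 = 228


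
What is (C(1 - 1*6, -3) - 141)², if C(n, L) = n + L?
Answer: 22201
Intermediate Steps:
C(n, L) = L + n
(C(1 - 1*6, -3) - 141)² = ((-3 + (1 - 1*6)) - 141)² = ((-3 + (1 - 6)) - 141)² = ((-3 - 5) - 141)² = (-8 - 141)² = (-149)² = 22201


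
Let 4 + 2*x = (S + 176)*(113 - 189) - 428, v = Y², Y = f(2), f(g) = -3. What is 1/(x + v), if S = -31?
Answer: -1/5717 ≈ -0.00017492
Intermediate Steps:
Y = -3
v = 9 (v = (-3)² = 9)
x = -5726 (x = -2 + ((-31 + 176)*(113 - 189) - 428)/2 = -2 + (145*(-76) - 428)/2 = -2 + (-11020 - 428)/2 = -2 + (½)*(-11448) = -2 - 5724 = -5726)
1/(x + v) = 1/(-5726 + 9) = 1/(-5717) = -1/5717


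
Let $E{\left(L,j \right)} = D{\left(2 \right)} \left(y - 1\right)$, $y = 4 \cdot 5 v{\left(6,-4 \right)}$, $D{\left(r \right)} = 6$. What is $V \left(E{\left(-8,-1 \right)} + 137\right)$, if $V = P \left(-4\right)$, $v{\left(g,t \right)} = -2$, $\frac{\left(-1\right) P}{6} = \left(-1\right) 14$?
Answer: $36624$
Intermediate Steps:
$P = 84$ ($P = - 6 \left(\left(-1\right) 14\right) = \left(-6\right) \left(-14\right) = 84$)
$y = -40$ ($y = 4 \cdot 5 \left(-2\right) = 4 \left(-10\right) = -40$)
$E{\left(L,j \right)} = -246$ ($E{\left(L,j \right)} = 6 \left(-40 - 1\right) = 6 \left(-41\right) = -246$)
$V = -336$ ($V = 84 \left(-4\right) = -336$)
$V \left(E{\left(-8,-1 \right)} + 137\right) = - 336 \left(-246 + 137\right) = \left(-336\right) \left(-109\right) = 36624$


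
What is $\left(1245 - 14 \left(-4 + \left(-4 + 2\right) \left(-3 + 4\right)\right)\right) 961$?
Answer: $1277169$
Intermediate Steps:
$\left(1245 - 14 \left(-4 + \left(-4 + 2\right) \left(-3 + 4\right)\right)\right) 961 = \left(1245 - 14 \left(-4 - 2\right)\right) 961 = \left(1245 - -84\right) 961 = \left(1245 + 84\right) 961 = 1329 \cdot 961 = 1277169$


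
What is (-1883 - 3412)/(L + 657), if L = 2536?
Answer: -5295/3193 ≈ -1.6583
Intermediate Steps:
(-1883 - 3412)/(L + 657) = (-1883 - 3412)/(2536 + 657) = -5295/3193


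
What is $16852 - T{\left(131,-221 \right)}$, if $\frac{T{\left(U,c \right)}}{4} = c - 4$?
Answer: $17752$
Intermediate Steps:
$T{\left(U,c \right)} = -16 + 4 c$ ($T{\left(U,c \right)} = 4 \left(c - 4\right) = 4 \left(-4 + c\right) = -16 + 4 c$)
$16852 - T{\left(131,-221 \right)} = 16852 - \left(-16 + 4 \left(-221\right)\right) = 16852 - \left(-16 - 884\right) = 16852 - -900 = 16852 + 900 = 17752$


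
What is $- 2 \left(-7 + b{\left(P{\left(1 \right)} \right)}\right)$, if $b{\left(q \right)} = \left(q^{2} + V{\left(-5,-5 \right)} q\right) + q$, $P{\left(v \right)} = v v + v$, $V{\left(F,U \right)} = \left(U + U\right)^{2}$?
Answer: $-398$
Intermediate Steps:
$V{\left(F,U \right)} = 4 U^{2}$ ($V{\left(F,U \right)} = \left(2 U\right)^{2} = 4 U^{2}$)
$P{\left(v \right)} = v + v^{2}$ ($P{\left(v \right)} = v^{2} + v = v + v^{2}$)
$b{\left(q \right)} = q^{2} + 101 q$ ($b{\left(q \right)} = \left(q^{2} + 4 \left(-5\right)^{2} q\right) + q = \left(q^{2} + 4 \cdot 25 q\right) + q = \left(q^{2} + 100 q\right) + q = q^{2} + 101 q$)
$- 2 \left(-7 + b{\left(P{\left(1 \right)} \right)}\right) = - 2 \left(-7 + 1 \left(1 + 1\right) \left(101 + 1 \left(1 + 1\right)\right)\right) = - 2 \left(-7 + 1 \cdot 2 \left(101 + 1 \cdot 2\right)\right) = - 2 \left(-7 + 2 \left(101 + 2\right)\right) = - 2 \left(-7 + 2 \cdot 103\right) = - 2 \left(-7 + 206\right) = \left(-2\right) 199 = -398$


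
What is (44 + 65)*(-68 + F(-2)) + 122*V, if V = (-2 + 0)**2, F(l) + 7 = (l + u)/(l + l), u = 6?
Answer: -7796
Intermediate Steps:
F(l) = -7 + (6 + l)/(2*l) (F(l) = -7 + (l + 6)/(l + l) = -7 + (6 + l)/((2*l)) = -7 + (6 + l)*(1/(2*l)) = -7 + (6 + l)/(2*l))
V = 4 (V = (-2)**2 = 4)
(44 + 65)*(-68 + F(-2)) + 122*V = (44 + 65)*(-68 + (-13/2 + 3/(-2))) + 122*4 = 109*(-68 + (-13/2 + 3*(-1/2))) + 488 = 109*(-68 + (-13/2 - 3/2)) + 488 = 109*(-68 - 8) + 488 = 109*(-76) + 488 = -8284 + 488 = -7796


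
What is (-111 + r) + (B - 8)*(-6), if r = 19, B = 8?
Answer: -92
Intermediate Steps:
(-111 + r) + (B - 8)*(-6) = (-111 + 19) + (8 - 8)*(-6) = -92 + 0*(-6) = -92 + 0 = -92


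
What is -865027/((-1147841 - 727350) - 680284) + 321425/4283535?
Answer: 301784465488/729764440275 ≈ 0.41354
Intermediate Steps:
-865027/((-1147841 - 727350) - 680284) + 321425/4283535 = -865027/(-1875191 - 680284) + 321425*(1/4283535) = -865027/(-2555475) + 64285/856707 = -865027*(-1/2555475) + 64285/856707 = 865027/2555475 + 64285/856707 = 301784465488/729764440275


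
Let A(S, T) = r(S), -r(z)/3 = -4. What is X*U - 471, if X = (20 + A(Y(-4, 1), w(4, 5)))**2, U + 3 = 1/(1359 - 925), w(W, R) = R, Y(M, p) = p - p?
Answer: -768319/217 ≈ -3540.6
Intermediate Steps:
r(z) = 12 (r(z) = -3*(-4) = 12)
Y(M, p) = 0
A(S, T) = 12
U = -1301/434 (U = -3 + 1/(1359 - 925) = -3 + 1/434 = -1301/434 ≈ -2.9977)
X = 1024 (X = (20 + 12)**2 = 32**2 = 1024)
X*U - 471 = 1024*(-1301/434) - 471 = -666112/217 - 471 = -768319/217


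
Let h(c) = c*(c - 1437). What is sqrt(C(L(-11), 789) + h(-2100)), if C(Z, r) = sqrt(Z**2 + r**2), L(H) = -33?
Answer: sqrt(7427700 + 39*sqrt(410)) ≈ 2725.5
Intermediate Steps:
h(c) = c*(-1437 + c)
sqrt(C(L(-11), 789) + h(-2100)) = sqrt(sqrt((-33)**2 + 789**2) - 2100*(-1437 - 2100)) = sqrt(sqrt(1089 + 622521) - 2100*(-3537)) = sqrt(sqrt(623610) + 7427700) = sqrt(39*sqrt(410) + 7427700) = sqrt(7427700 + 39*sqrt(410))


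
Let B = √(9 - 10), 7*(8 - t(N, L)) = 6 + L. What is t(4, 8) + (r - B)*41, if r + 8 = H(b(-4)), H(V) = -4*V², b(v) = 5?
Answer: -4422 - 41*I ≈ -4422.0 - 41.0*I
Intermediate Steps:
t(N, L) = 50/7 - L/7 (t(N, L) = 8 - (6 + L)/7 = 8 + (-6/7 - L/7) = 50/7 - L/7)
r = -108 (r = -8 - 4*5² = -8 - 4*25 = -8 - 100 = -108)
B = I (B = √(-1) = I ≈ 1.0*I)
t(4, 8) + (r - B)*41 = (50/7 - ⅐*8) + (-108 - I)*41 = (50/7 - 8/7) + (-4428 - 41*I) = 6 + (-4428 - 41*I) = -4422 - 41*I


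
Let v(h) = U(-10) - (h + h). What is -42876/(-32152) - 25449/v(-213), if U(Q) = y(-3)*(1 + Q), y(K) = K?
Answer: -66567785/1213738 ≈ -54.845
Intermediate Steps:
U(Q) = -3 - 3*Q (U(Q) = -3*(1 + Q) = -3 - 3*Q)
v(h) = 27 - 2*h (v(h) = (-3 - 3*(-10)) - (h + h) = (-3 + 30) - 2*h = 27 - 2*h)
-42876/(-32152) - 25449/v(-213) = -42876/(-32152) - 25449/(27 - 2*(-213)) = -42876*(-1/32152) - 25449/(27 + 426) = 10719/8038 - 25449/453 = 10719/8038 - 25449*1/453 = 10719/8038 - 8483/151 = -66567785/1213738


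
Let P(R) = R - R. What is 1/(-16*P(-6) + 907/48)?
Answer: 48/907 ≈ 0.052922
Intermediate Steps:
P(R) = 0
1/(-16*P(-6) + 907/48) = 1/(-16*0 + 907/48) = 1/(0 + 907*(1/48)) = 1/(0 + 907/48) = 1/(907/48) = 48/907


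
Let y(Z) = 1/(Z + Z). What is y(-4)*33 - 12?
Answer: -129/8 ≈ -16.125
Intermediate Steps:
y(Z) = 1/(2*Z)
y(-4)*33 - 12 = ((1/2)/(-4))*33 - 12 = ((1/2)*(-1/4))*33 - 12 = -1/8*33 - 12 = -33/8 - 12 = -129/8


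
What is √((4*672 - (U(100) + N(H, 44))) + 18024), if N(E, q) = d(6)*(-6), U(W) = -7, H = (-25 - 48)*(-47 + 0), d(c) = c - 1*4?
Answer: √20731 ≈ 143.98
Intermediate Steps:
d(c) = -4 + c (d(c) = c - 4 = -4 + c)
H = 3431 (H = -73*(-47) = 3431)
N(E, q) = -12 (N(E, q) = (-4 + 6)*(-6) = 2*(-6) = -12)
√((4*672 - (U(100) + N(H, 44))) + 18024) = √((4*672 - (-7 - 12)) + 18024) = √((2688 - 1*(-19)) + 18024) = √((2688 + 19) + 18024) = √(2707 + 18024) = √20731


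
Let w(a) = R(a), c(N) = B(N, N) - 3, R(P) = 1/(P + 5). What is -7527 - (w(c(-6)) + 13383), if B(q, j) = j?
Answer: -83639/4 ≈ -20910.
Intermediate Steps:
R(P) = 1/(5 + P)
c(N) = -3 + N (c(N) = N - 3 = -3 + N)
w(a) = 1/(5 + a)
-7527 - (w(c(-6)) + 13383) = -7527 - (1/(5 + (-3 - 6)) + 13383) = -7527 - (1/(5 - 9) + 13383) = -7527 - (1/(-4) + 13383) = -7527 - (-¼ + 13383) = -7527 - 1*53531/4 = -7527 - 53531/4 = -83639/4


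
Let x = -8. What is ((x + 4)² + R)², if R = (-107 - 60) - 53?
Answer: 41616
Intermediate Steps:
R = -220 (R = -167 - 53 = -220)
((x + 4)² + R)² = ((-8 + 4)² - 220)² = ((-4)² - 220)² = (16 - 220)² = (-204)² = 41616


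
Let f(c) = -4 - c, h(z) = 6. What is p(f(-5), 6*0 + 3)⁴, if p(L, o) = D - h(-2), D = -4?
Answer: 10000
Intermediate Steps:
p(L, o) = -10 (p(L, o) = -4 - 1*6 = -4 - 6 = -10)
p(f(-5), 6*0 + 3)⁴ = (-10)⁴ = 10000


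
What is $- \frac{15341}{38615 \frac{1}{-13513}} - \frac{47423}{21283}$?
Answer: $\frac{4410197083894}{821843045} \approx 5366.2$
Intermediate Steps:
$- \frac{15341}{38615 \frac{1}{-13513}} - \frac{47423}{21283} = - \frac{15341}{38615 \left(- \frac{1}{13513}\right)} - \frac{47423}{21283} = - \frac{15341}{- \frac{38615}{13513}} - \frac{47423}{21283} = \left(-15341\right) \left(- \frac{13513}{38615}\right) - \frac{47423}{21283} = \frac{207302933}{38615} - \frac{47423}{21283} = \frac{4410197083894}{821843045}$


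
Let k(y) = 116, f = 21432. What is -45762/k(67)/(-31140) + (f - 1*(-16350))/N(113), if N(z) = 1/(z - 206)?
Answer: -72944951497/20760 ≈ -3.5137e+6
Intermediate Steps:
N(z) = 1/(-206 + z)
-45762/k(67)/(-31140) + (f - 1*(-16350))/N(113) = -45762/116/(-31140) + (21432 - 1*(-16350))/(1/(-206 + 113)) = -45762*1/116*(-1/31140) + (21432 + 16350)/(1/(-93)) = -789/2*(-1/31140) + 37782/(-1/93) = 263/20760 + 37782*(-93) = 263/20760 - 3513726 = -72944951497/20760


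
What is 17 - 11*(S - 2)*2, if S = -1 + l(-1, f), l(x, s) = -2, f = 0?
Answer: 127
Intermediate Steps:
S = -3 (S = -1 - 2 = -3)
17 - 11*(S - 2)*2 = 17 - 11*(-3 - 2)*2 = 17 - (-55)*2 = 17 - 11*(-10) = 17 + 110 = 127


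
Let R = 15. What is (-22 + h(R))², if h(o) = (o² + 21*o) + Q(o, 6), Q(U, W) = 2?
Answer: 270400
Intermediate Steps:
h(o) = 2 + o² + 21*o (h(o) = (o² + 21*o) + 2 = 2 + o² + 21*o)
(-22 + h(R))² = (-22 + (2 + 15² + 21*15))² = (-22 + (2 + 225 + 315))² = (-22 + 542)² = 520² = 270400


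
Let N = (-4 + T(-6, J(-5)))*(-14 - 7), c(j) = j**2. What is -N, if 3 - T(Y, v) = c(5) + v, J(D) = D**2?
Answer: -1071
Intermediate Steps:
T(Y, v) = -22 - v (T(Y, v) = 3 - (5**2 + v) = 3 - (25 + v) = 3 + (-25 - v) = -22 - v)
N = 1071 (N = (-4 + (-22 - 1*(-5)**2))*(-14 - 7) = (-4 + (-22 - 1*25))*(-21) = (-4 + (-22 - 25))*(-21) = (-4 - 47)*(-21) = -51*(-21) = 1071)
-N = -1*1071 = -1071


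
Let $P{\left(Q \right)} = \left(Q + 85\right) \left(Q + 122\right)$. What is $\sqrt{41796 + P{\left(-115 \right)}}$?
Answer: $\sqrt{41586} \approx 203.93$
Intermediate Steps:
$P{\left(Q \right)} = \left(85 + Q\right) \left(122 + Q\right)$
$\sqrt{41796 + P{\left(-115 \right)}} = \sqrt{41796 + \left(10370 + \left(-115\right)^{2} + 207 \left(-115\right)\right)} = \sqrt{41796 + \left(10370 + 13225 - 23805\right)} = \sqrt{41796 - 210} = \sqrt{41586}$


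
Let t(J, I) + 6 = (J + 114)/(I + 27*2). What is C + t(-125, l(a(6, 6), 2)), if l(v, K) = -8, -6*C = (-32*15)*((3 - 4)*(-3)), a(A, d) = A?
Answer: 10753/46 ≈ 233.76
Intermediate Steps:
C = 240 (C = -(-32*15)*(3 - 4)*(-3)/6 = -(-80)*(-1*(-3)) = -(-80)*3 = -⅙*(-1440) = 240)
t(J, I) = -6 + (114 + J)/(54 + I) (t(J, I) = -6 + (J + 114)/(I + 27*2) = -6 + (114 + J)/(I + 54) = -6 + (114 + J)/(54 + I))
C + t(-125, l(a(6, 6), 2)) = 240 + (-210 - 125 - 6*(-8))/(54 - 8) = 240 + (-210 - 125 + 48)/46 = 240 + (1/46)*(-287) = 240 - 287/46 = 10753/46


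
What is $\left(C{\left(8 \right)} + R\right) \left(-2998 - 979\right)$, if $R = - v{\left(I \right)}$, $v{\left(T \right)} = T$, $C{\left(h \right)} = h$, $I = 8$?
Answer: $0$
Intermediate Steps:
$R = -8$ ($R = \left(-1\right) 8 = -8$)
$\left(C{\left(8 \right)} + R\right) \left(-2998 - 979\right) = \left(8 - 8\right) \left(-2998 - 979\right) = 0 \left(-3977\right) = 0$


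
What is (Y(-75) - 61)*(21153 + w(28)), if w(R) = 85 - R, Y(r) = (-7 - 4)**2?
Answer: 1272600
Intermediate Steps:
Y(r) = 121 (Y(r) = (-11)**2 = 121)
(Y(-75) - 61)*(21153 + w(28)) = (121 - 61)*(21153 + (85 - 1*28)) = 60*(21153 + (85 - 28)) = 60*(21153 + 57) = 60*21210 = 1272600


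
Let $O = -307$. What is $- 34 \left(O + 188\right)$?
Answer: $4046$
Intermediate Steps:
$- 34 \left(O + 188\right) = - 34 \left(-307 + 188\right) = \left(-34\right) \left(-119\right) = 4046$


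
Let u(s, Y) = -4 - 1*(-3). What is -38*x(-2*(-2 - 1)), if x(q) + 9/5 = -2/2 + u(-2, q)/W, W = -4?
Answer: 969/10 ≈ 96.900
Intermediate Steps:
u(s, Y) = -1 (u(s, Y) = -4 + 3 = -1)
x(q) = -51/20 (x(q) = -9/5 + (-2/2 - 1/(-4)) = -9/5 + (-2*½ - 1*(-¼)) = -9/5 + (-1 + ¼) = -9/5 - ¾ = -51/20)
-38*x(-2*(-2 - 1)) = -38*(-51/20) = 969/10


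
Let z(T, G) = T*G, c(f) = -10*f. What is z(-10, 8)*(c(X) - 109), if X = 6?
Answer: 13520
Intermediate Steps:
z(T, G) = G*T
z(-10, 8)*(c(X) - 109) = (8*(-10))*(-10*6 - 109) = -80*(-60 - 109) = -80*(-169) = 13520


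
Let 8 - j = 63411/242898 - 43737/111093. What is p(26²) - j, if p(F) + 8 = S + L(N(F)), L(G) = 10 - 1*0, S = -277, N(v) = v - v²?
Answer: -848902979785/2998251946 ≈ -283.13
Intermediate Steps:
L(G) = 10 (L(G) = 10 + 0 = 10)
j = 24383694635/2998251946 (j = 8 - (63411/242898 - 43737/111093) = 8 - (63411*(1/242898) - 43737*1/111093) = 8 - (21137/80966 - 14579/37031) = 8 - 1*(-397679067/2998251946) = 8 + 397679067/2998251946 = 24383694635/2998251946 ≈ 8.1326)
p(F) = -275 (p(F) = -8 + (-277 + 10) = -8 - 267 = -275)
p(26²) - j = -275 - 1*24383694635/2998251946 = -275 - 24383694635/2998251946 = -848902979785/2998251946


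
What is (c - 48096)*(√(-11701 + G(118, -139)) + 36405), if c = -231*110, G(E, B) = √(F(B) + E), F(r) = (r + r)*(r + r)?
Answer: -2675985930 - 73506*I*√(11701 - 13*√458) ≈ -2.676e+9 - 7.8561e+6*I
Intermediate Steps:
F(r) = 4*r² (F(r) = (2*r)*(2*r) = 4*r²)
G(E, B) = √(E + 4*B²) (G(E, B) = √(4*B² + E) = √(E + 4*B²))
c = -25410
(c - 48096)*(√(-11701 + G(118, -139)) + 36405) = (-25410 - 48096)*(√(-11701 + √(118 + 4*(-139)²)) + 36405) = -73506*(√(-11701 + √(118 + 4*19321)) + 36405) = -73506*(√(-11701 + √(118 + 77284)) + 36405) = -73506*(√(-11701 + √77402) + 36405) = -73506*(√(-11701 + 13*√458) + 36405) = -73506*(36405 + √(-11701 + 13*√458)) = -2675985930 - 73506*√(-11701 + 13*√458)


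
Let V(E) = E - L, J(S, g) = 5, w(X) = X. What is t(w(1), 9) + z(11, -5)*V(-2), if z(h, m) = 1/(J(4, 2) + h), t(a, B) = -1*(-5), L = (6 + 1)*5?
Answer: 43/16 ≈ 2.6875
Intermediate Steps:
L = 35 (L = 7*5 = 35)
t(a, B) = 5
z(h, m) = 1/(5 + h)
V(E) = -35 + E (V(E) = E - 1*35 = E - 35 = -35 + E)
t(w(1), 9) + z(11, -5)*V(-2) = 5 + (-35 - 2)/(5 + 11) = 5 - 37/16 = 43/16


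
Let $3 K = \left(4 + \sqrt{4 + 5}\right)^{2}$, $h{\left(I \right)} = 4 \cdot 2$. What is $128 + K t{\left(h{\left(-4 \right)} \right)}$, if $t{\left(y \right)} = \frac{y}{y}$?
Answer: $\frac{433}{3} \approx 144.33$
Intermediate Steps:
$h{\left(I \right)} = 8$
$t{\left(y \right)} = 1$
$K = \frac{49}{3}$ ($K = \frac{\left(4 + \sqrt{4 + 5}\right)^{2}}{3} = \frac{\left(4 + \sqrt{9}\right)^{2}}{3} = \frac{\left(4 + 3\right)^{2}}{3} = \frac{7^{2}}{3} = \frac{1}{3} \cdot 49 = \frac{49}{3} \approx 16.333$)
$128 + K t{\left(h{\left(-4 \right)} \right)} = 128 + \frac{49}{3} \cdot 1 = 128 + \frac{49}{3} = \frac{433}{3}$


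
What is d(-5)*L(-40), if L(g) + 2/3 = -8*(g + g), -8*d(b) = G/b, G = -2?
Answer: -959/30 ≈ -31.967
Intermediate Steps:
d(b) = 1/(4*b) (d(b) = -(-1)/(4*b) = 1/(4*b))
L(g) = -2/3 - 16*g (L(g) = -2/3 - 8*(g + g) = -2/3 - 16*g)
d(-5)*L(-40) = ((1/4)/(-5))*(-2/3 - 16*(-40)) = ((1/4)*(-1/5))*(-2/3 + 640) = -1/20*1918/3 = -959/30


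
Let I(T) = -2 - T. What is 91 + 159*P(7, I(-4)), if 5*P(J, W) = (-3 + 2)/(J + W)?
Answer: 1312/15 ≈ 87.467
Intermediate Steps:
P(J, W) = -1/(5*(J + W)) (P(J, W) = ((-3 + 2)/(J + W))/5 = (-1/(J + W))/5 = -1/(5*(J + W)))
91 + 159*P(7, I(-4)) = 91 + 159*(-1/(5*7 + 5*(-2 - 1*(-4)))) = 91 + 159*(-1/(35 + 5*(-2 + 4))) = 91 + 159*(-1/(35 + 5*2)) = 91 + 159*(-1/(35 + 10)) = 91 + 159*(-1/45) = 91 - 53/15 = 1312/15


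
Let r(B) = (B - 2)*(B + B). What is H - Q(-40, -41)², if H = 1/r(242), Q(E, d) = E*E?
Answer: -297369599999/116160 ≈ -2.5600e+6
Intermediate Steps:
Q(E, d) = E²
r(B) = 2*B*(-2 + B) (r(B) = (-2 + B)*(2*B) = 2*B*(-2 + B))
H = 1/116160 (H = 1/(2*242*(-2 + 242)) = 1/(2*242*240) = 1/116160 ≈ 8.6088e-6)
H - Q(-40, -41)² = 1/116160 - ((-40)²)² = 1/116160 - 1*1600² = 1/116160 - 1*2560000 = 1/116160 - 2560000 = -297369599999/116160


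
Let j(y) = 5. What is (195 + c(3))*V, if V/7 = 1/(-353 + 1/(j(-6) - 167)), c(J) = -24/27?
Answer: -220122/57187 ≈ -3.8492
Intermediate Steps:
c(J) = -8/9 (c(J) = -24*1/27 = -8/9)
V = -1134/57187 (V = 7/(-353 + 1/(5 - 167)) = 7/(-353 + 1/(-162)) = 7/(-353 - 1/162) = 7/(-57187/162) = 7*(-162/57187) = -1134/57187 ≈ -0.019830)
(195 + c(3))*V = (195 - 8/9)*(-1134/57187) = (1747/9)*(-1134/57187) = -220122/57187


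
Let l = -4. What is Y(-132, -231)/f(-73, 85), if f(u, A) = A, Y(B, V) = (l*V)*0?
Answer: 0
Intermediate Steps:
Y(B, V) = 0 (Y(B, V) = -4*V*0 = 0)
Y(-132, -231)/f(-73, 85) = 0/85 = 0*(1/85) = 0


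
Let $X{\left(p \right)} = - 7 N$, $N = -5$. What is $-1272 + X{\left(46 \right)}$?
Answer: $-1237$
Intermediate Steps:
$X{\left(p \right)} = 35$ ($X{\left(p \right)} = \left(-7\right) \left(-5\right) = 35$)
$-1272 + X{\left(46 \right)} = -1272 + 35 = -1237$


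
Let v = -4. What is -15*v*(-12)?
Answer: -720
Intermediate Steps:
-15*v*(-12) = -15*(-4)*(-12) = 60*(-12) = -720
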